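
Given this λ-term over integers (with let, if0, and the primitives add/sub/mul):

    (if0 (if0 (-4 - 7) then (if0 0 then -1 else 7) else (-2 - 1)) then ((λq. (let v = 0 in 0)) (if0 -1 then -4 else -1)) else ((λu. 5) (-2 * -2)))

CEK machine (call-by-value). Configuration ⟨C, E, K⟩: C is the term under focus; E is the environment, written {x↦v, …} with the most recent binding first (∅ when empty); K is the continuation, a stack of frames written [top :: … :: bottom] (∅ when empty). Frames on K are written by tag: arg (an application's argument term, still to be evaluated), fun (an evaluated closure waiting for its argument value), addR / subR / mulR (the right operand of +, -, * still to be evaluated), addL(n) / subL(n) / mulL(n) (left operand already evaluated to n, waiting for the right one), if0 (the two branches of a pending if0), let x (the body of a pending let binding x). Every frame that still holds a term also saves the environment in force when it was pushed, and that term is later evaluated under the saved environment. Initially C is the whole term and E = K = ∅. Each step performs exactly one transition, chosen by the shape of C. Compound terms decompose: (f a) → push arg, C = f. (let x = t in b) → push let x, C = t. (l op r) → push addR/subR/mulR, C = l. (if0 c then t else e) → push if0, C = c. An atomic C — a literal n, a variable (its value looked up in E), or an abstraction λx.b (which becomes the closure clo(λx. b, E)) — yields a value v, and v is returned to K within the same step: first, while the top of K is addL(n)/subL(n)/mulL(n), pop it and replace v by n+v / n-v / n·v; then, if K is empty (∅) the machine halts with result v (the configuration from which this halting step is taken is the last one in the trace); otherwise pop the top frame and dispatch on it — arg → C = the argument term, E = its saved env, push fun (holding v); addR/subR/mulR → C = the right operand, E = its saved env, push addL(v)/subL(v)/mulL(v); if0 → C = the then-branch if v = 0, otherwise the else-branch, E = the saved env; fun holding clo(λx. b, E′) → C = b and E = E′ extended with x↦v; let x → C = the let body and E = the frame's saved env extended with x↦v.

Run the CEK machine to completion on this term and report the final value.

0. <C=(if0 (if0 (-4 - 7) then (if0 0 then -1 else 7) else (-2 - 1)) then ((λq. (let v = 0 in 0)) (if0 -1 then -4 else -1)) else ((λu. 5) (-2 * -2))), E=∅, K=∅>
1. <C=(if0 (-4 - 7) then (if0 0 then -1 else 7) else (-2 - 1)), E=∅, K=[if0]>
2. <C=(-4 - 7), E=∅, K=[if0 :: if0]>
3. <C=-4, E=∅, K=[subR :: if0 :: if0]>
4. <C=7, E=∅, K=[subL(-4) :: if0 :: if0]>
5. <C=(-2 - 1), E=∅, K=[if0]>
6. <C=-2, E=∅, K=[subR :: if0]>
7. <C=1, E=∅, K=[subL(-2) :: if0]>
8. <C=((λu. 5) (-2 * -2)), E=∅, K=∅>
9. <C=(λu. 5), E=∅, K=[arg]>
10. <C=(-2 * -2), E=∅, K=[fun]>
11. <C=-2, E=∅, K=[mulR :: fun]>
12. <C=-2, E=∅, K=[mulL(-2) :: fun]>
13. <C=5, E={u↦4}, K=∅>
→ final value 5

Answer: 5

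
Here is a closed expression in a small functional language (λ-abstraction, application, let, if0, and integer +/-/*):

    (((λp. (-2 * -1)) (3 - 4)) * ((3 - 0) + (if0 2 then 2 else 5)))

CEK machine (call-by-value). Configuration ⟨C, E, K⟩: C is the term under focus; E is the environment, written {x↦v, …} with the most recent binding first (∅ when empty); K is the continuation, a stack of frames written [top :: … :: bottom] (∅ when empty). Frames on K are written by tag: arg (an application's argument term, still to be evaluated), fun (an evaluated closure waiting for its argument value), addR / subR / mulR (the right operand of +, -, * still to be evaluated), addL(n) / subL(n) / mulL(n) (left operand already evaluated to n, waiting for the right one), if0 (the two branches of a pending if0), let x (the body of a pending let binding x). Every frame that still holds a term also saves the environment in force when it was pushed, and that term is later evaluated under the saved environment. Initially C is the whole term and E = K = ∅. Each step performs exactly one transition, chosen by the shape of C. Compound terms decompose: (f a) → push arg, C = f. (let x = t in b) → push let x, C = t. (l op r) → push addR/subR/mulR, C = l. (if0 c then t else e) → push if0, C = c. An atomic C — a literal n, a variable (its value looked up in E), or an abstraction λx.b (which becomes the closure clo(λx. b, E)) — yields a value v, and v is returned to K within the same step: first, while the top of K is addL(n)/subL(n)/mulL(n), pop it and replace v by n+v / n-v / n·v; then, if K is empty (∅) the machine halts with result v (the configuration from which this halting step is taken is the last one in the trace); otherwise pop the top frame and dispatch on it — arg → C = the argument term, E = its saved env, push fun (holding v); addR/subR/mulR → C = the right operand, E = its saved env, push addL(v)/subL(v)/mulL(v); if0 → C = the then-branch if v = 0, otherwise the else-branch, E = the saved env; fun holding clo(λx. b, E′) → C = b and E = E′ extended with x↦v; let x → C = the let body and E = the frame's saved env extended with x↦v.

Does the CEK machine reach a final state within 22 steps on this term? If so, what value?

Answer: 16

Execution trace:
[0] ⟨C=(((λp. (-2 * -1)) (3 - 4)) * ((3 - 0) + (if0 2 then 2 else 5))); E=∅; K=∅⟩
[1] ⟨C=((λp. (-2 * -1)) (3 - 4)); E=∅; K=[mulR]⟩
[2] ⟨C=(λp. (-2 * -1)); E=∅; K=[arg :: mulR]⟩
[3] ⟨C=(3 - 4); E=∅; K=[fun :: mulR]⟩
[4] ⟨C=3; E=∅; K=[subR :: fun :: mulR]⟩
[5] ⟨C=4; E=∅; K=[subL(3) :: fun :: mulR]⟩
[6] ⟨C=(-2 * -1); E={p↦-1}; K=[mulR]⟩
[7] ⟨C=-2; E={p↦-1}; K=[mulR :: mulR]⟩
[8] ⟨C=-1; E={p↦-1}; K=[mulL(-2) :: mulR]⟩
[9] ⟨C=((3 - 0) + (if0 2 then 2 else 5)); E=∅; K=[mulL(2)]⟩
[10] ⟨C=(3 - 0); E=∅; K=[addR :: mulL(2)]⟩
[11] ⟨C=3; E=∅; K=[subR :: addR :: mulL(2)]⟩
[12] ⟨C=0; E=∅; K=[subL(3) :: addR :: mulL(2)]⟩
[13] ⟨C=(if0 2 then 2 else 5); E=∅; K=[addL(3) :: mulL(2)]⟩
[14] ⟨C=2; E=∅; K=[if0 :: addL(3) :: mulL(2)]⟩
[15] ⟨C=5; E=∅; K=[addL(3) :: mulL(2)]⟩
→ final value 16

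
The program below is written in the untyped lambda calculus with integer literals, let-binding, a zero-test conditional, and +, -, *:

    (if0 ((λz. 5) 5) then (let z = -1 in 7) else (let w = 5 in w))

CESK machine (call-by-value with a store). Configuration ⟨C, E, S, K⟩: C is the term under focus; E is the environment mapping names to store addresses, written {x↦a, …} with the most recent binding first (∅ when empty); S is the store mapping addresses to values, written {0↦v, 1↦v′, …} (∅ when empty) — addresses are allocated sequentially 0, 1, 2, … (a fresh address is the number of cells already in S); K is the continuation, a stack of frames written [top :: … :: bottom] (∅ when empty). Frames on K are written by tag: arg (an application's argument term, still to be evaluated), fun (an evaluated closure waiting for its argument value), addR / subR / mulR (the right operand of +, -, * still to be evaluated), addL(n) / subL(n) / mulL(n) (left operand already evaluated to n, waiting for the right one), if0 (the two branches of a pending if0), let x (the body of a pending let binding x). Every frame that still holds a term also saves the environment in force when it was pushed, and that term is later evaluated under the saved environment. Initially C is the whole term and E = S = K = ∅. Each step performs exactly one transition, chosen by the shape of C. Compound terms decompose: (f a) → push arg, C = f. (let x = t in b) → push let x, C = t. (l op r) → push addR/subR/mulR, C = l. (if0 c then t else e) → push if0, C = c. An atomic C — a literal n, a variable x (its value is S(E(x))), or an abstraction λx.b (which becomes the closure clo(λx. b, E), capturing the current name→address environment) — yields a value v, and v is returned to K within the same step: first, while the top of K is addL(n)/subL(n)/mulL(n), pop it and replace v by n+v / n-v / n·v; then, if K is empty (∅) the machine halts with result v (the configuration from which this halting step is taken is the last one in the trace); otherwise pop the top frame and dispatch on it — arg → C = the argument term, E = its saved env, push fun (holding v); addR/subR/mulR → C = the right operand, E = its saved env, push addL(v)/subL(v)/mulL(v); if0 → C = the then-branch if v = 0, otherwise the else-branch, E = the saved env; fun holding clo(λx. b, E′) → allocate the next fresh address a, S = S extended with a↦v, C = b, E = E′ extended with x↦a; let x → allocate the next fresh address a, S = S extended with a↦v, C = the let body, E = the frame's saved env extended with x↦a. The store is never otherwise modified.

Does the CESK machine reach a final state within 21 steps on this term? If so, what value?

Answer: 5

Machine steps:
[0] [C=(if0 ((λz. 5) 5) then (let z = -1 in 7) else (let w = 5 in w)) | E=∅ | S=∅ | K=∅]
[1] [C=((λz. 5) 5) | E=∅ | S=∅ | K=[if0]]
[2] [C=(λz. 5) | E=∅ | S=∅ | K=[arg :: if0]]
[3] [C=5 | E=∅ | S=∅ | K=[fun :: if0]]
[4] [C=5 | E={z↦0} | S={0↦5} | K=[if0]]
[5] [C=(let w = 5 in w) | E=∅ | S={0↦5} | K=∅]
[6] [C=5 | E=∅ | S={0↦5} | K=[let w]]
[7] [C=w | E={w↦1} | S={0↦5, 1↦5} | K=∅]
→ final value 5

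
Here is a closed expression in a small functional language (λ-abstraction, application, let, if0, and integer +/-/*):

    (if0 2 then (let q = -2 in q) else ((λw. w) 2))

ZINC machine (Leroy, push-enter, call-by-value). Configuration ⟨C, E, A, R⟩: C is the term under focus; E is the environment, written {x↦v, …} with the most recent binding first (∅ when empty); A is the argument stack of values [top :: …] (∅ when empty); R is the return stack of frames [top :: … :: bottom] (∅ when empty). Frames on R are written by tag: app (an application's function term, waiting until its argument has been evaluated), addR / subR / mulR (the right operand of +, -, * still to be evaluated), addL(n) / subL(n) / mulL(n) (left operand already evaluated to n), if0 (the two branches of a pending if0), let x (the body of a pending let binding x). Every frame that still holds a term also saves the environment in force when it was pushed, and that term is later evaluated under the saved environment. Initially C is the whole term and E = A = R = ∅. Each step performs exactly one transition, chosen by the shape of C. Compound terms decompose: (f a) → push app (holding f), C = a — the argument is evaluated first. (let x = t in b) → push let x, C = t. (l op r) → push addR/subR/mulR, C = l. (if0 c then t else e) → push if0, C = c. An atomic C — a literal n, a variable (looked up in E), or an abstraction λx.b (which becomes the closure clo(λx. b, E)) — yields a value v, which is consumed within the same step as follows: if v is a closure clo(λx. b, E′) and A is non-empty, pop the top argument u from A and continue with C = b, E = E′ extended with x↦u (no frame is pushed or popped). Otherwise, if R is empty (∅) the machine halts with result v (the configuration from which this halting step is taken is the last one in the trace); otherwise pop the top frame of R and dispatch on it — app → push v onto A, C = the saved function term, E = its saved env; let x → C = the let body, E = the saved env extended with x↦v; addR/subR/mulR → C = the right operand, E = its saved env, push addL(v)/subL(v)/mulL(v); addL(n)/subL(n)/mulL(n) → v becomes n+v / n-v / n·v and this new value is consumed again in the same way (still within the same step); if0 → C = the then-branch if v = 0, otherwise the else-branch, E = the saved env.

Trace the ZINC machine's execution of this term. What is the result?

Answer: 2

Execution trace:
step 0: ⟨C=(if0 2 then (let q = -2 in q) else ((λw. w) 2)); E=∅; A=∅; R=∅⟩
step 1: ⟨C=2; E=∅; A=∅; R=[if0]⟩
step 2: ⟨C=((λw. w) 2); E=∅; A=∅; R=∅⟩
step 3: ⟨C=2; E=∅; A=∅; R=[app]⟩
step 4: ⟨C=(λw. w); E=∅; A=[2]; R=∅⟩
step 5: ⟨C=w; E={w↦2}; A=∅; R=∅⟩
→ final value 2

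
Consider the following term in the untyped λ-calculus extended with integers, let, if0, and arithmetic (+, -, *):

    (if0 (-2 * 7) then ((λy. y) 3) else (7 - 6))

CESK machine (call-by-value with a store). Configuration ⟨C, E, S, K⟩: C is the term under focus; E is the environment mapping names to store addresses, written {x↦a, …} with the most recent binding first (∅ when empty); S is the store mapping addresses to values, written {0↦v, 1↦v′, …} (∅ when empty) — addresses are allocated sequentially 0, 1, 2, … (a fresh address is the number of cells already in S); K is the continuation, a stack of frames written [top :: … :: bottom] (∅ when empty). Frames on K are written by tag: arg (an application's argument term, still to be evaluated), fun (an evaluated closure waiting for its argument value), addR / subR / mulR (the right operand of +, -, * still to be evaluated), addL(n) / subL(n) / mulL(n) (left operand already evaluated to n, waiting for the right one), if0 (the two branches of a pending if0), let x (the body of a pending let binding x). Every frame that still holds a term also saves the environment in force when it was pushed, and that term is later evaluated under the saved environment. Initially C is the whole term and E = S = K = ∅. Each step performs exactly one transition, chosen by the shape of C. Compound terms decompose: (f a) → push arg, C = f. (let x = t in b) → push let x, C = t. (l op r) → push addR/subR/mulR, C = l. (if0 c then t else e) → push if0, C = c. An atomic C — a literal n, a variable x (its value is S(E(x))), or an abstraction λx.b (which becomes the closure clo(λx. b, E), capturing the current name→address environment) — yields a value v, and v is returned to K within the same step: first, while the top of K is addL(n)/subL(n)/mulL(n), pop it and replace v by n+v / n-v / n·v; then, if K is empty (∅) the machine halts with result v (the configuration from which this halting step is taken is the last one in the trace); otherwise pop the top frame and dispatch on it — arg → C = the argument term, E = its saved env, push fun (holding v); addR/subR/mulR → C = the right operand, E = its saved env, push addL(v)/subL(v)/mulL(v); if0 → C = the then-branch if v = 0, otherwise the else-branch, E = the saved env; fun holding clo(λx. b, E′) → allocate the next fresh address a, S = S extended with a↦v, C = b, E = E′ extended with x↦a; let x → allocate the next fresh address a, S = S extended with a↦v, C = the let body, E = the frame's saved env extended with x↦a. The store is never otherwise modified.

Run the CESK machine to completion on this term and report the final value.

step 0: ⟨C=(if0 (-2 * 7) then ((λy. y) 3) else (7 - 6)); E=∅; S=∅; K=∅⟩
step 1: ⟨C=(-2 * 7); E=∅; S=∅; K=[if0]⟩
step 2: ⟨C=-2; E=∅; S=∅; K=[mulR :: if0]⟩
step 3: ⟨C=7; E=∅; S=∅; K=[mulL(-2) :: if0]⟩
step 4: ⟨C=(7 - 6); E=∅; S=∅; K=∅⟩
step 5: ⟨C=7; E=∅; S=∅; K=[subR]⟩
step 6: ⟨C=6; E=∅; S=∅; K=[subL(7)]⟩
→ final value 1

Answer: 1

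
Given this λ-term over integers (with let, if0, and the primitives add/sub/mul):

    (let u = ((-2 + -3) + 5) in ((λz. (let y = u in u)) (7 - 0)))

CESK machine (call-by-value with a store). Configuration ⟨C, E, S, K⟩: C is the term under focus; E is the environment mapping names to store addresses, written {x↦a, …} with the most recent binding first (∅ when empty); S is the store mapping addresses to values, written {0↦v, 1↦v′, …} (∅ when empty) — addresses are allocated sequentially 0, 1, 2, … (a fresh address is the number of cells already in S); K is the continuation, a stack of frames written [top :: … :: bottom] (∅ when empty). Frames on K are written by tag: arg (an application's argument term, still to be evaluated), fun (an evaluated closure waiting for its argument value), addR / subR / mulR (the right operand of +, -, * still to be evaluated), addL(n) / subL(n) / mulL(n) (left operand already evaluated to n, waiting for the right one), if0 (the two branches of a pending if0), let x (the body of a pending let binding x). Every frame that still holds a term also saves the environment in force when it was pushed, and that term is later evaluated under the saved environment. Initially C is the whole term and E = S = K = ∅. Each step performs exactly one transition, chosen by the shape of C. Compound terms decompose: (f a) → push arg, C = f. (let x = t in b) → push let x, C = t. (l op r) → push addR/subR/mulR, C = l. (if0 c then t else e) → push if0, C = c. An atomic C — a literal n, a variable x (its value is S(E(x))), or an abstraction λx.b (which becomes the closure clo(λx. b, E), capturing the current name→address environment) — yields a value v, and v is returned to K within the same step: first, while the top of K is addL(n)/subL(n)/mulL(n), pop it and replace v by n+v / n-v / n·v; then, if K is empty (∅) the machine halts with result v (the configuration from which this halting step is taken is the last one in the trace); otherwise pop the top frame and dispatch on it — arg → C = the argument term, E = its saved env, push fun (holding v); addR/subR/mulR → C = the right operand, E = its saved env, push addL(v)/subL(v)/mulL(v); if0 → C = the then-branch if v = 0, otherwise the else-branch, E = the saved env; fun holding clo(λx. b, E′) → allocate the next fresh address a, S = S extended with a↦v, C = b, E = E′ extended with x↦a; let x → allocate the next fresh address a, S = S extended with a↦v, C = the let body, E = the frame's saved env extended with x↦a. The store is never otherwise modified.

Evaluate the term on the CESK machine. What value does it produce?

Answer: 0

Derivation:
[0] ⟨C=(let u = ((-2 + -3) + 5) in ((λz. (let y = u in u)) (7 - 0))); E=∅; S=∅; K=∅⟩
[1] ⟨C=((-2 + -3) + 5); E=∅; S=∅; K=[let u]⟩
[2] ⟨C=(-2 + -3); E=∅; S=∅; K=[addR :: let u]⟩
[3] ⟨C=-2; E=∅; S=∅; K=[addR :: addR :: let u]⟩
[4] ⟨C=-3; E=∅; S=∅; K=[addL(-2) :: addR :: let u]⟩
[5] ⟨C=5; E=∅; S=∅; K=[addL(-5) :: let u]⟩
[6] ⟨C=((λz. (let y = u in u)) (7 - 0)); E={u↦0}; S={0↦0}; K=∅⟩
[7] ⟨C=(λz. (let y = u in u)); E={u↦0}; S={0↦0}; K=[arg]⟩
[8] ⟨C=(7 - 0); E={u↦0}; S={0↦0}; K=[fun]⟩
[9] ⟨C=7; E={u↦0}; S={0↦0}; K=[subR :: fun]⟩
[10] ⟨C=0; E={u↦0}; S={0↦0}; K=[subL(7) :: fun]⟩
[11] ⟨C=(let y = u in u); E={z↦1, u↦0}; S={0↦0, 1↦7}; K=∅⟩
[12] ⟨C=u; E={z↦1, u↦0}; S={0↦0, 1↦7}; K=[let y]⟩
[13] ⟨C=u; E={y↦2, z↦1, u↦0}; S={0↦0, 1↦7, 2↦0}; K=∅⟩
→ final value 0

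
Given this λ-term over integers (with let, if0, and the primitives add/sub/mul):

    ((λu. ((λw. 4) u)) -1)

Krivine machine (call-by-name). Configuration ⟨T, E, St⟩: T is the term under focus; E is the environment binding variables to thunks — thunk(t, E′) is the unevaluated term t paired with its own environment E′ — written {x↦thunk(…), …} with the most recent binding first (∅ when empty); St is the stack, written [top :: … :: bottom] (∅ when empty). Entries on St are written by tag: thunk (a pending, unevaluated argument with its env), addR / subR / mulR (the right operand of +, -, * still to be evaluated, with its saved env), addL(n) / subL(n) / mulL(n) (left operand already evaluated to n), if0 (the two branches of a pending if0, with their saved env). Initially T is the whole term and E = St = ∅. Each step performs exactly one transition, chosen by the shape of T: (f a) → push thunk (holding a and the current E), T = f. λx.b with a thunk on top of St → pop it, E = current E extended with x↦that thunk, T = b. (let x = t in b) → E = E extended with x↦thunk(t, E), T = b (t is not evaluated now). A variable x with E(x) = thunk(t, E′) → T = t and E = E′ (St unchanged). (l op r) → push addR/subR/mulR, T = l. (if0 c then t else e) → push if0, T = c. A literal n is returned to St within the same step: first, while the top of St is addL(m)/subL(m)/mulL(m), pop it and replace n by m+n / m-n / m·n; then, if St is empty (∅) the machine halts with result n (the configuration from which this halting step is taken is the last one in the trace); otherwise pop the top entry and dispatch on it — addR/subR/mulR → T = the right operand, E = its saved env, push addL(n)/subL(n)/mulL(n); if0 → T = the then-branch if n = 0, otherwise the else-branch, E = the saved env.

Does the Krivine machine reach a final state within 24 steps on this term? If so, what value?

Answer: 4

Machine steps:
0. ⟨T=((λu. ((λw. 4) u)) -1); E=∅; St=∅⟩
1. ⟨T=(λu. ((λw. 4) u)); E=∅; St=[thunk]⟩
2. ⟨T=((λw. 4) u); E={u↦thunk(-1, ∅)}; St=∅⟩
3. ⟨T=(λw. 4); E={u↦thunk(-1, ∅)}; St=[thunk]⟩
4. ⟨T=4; E={w↦thunk(u, {u↦thunk(-1, ∅)}), u↦thunk(-1, ∅)}; St=∅⟩
→ final value 4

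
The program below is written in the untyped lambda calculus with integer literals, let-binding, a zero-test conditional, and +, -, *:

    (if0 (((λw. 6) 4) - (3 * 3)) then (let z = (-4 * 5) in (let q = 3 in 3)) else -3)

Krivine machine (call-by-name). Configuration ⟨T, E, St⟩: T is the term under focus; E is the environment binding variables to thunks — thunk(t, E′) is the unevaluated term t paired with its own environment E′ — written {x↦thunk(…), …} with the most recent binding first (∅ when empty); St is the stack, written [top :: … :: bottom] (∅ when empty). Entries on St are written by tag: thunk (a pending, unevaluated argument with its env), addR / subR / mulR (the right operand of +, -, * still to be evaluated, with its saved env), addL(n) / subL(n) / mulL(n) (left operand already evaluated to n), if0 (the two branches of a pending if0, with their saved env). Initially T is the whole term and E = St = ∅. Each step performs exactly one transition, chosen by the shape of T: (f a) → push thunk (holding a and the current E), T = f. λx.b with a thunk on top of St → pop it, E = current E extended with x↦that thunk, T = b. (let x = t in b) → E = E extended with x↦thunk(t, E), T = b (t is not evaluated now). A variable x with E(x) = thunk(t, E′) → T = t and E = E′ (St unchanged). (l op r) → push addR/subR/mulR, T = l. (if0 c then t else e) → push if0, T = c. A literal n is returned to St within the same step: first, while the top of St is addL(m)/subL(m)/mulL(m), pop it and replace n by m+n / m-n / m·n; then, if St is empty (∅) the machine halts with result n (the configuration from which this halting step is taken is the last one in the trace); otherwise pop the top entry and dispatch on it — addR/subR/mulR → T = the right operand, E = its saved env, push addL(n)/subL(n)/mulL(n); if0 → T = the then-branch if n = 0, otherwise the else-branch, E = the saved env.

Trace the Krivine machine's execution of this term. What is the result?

Answer: -3

Execution trace:
[0] ⟨T=(if0 (((λw. 6) 4) - (3 * 3)) then (let z = (-4 * 5) in (let q = 3 in 3)) else -3); E=∅; St=∅⟩
[1] ⟨T=(((λw. 6) 4) - (3 * 3)); E=∅; St=[if0]⟩
[2] ⟨T=((λw. 6) 4); E=∅; St=[subR :: if0]⟩
[3] ⟨T=(λw. 6); E=∅; St=[thunk :: subR :: if0]⟩
[4] ⟨T=6; E={w↦thunk(4, ∅)}; St=[subR :: if0]⟩
[5] ⟨T=(3 * 3); E=∅; St=[subL(6) :: if0]⟩
[6] ⟨T=3; E=∅; St=[mulR :: subL(6) :: if0]⟩
[7] ⟨T=3; E=∅; St=[mulL(3) :: subL(6) :: if0]⟩
[8] ⟨T=-3; E=∅; St=∅⟩
→ final value -3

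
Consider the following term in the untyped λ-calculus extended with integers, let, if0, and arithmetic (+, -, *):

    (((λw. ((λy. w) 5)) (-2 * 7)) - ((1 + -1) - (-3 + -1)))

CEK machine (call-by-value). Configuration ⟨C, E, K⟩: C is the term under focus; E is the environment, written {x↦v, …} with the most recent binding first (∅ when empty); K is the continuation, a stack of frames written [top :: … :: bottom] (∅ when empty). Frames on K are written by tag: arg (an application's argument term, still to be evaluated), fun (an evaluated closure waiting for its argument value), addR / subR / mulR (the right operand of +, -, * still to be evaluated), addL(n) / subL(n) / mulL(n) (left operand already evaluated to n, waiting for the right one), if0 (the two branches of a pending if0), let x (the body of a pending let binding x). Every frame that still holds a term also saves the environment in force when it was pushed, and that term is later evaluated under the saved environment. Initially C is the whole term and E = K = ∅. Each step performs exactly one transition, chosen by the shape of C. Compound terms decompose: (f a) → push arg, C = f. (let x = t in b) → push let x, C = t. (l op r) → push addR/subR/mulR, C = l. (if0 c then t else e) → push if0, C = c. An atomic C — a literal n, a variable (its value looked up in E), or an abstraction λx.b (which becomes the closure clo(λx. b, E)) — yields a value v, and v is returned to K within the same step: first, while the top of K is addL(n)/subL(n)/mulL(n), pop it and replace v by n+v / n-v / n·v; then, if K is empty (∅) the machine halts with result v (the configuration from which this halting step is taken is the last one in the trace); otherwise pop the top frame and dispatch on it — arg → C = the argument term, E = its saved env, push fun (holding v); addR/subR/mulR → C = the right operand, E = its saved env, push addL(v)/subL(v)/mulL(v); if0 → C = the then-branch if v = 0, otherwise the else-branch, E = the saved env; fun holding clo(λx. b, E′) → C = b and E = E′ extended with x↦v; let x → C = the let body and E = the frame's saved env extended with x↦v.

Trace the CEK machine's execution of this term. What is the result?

Answer: -18

Derivation:
t=0: ⟨C=(((λw. ((λy. w) 5)) (-2 * 7)) - ((1 + -1) - (-3 + -1))); E=∅; K=∅⟩
t=1: ⟨C=((λw. ((λy. w) 5)) (-2 * 7)); E=∅; K=[subR]⟩
t=2: ⟨C=(λw. ((λy. w) 5)); E=∅; K=[arg :: subR]⟩
t=3: ⟨C=(-2 * 7); E=∅; K=[fun :: subR]⟩
t=4: ⟨C=-2; E=∅; K=[mulR :: fun :: subR]⟩
t=5: ⟨C=7; E=∅; K=[mulL(-2) :: fun :: subR]⟩
t=6: ⟨C=((λy. w) 5); E={w↦-14}; K=[subR]⟩
t=7: ⟨C=(λy. w); E={w↦-14}; K=[arg :: subR]⟩
t=8: ⟨C=5; E={w↦-14}; K=[fun :: subR]⟩
t=9: ⟨C=w; E={y↦5, w↦-14}; K=[subR]⟩
t=10: ⟨C=((1 + -1) - (-3 + -1)); E=∅; K=[subL(-14)]⟩
t=11: ⟨C=(1 + -1); E=∅; K=[subR :: subL(-14)]⟩
t=12: ⟨C=1; E=∅; K=[addR :: subR :: subL(-14)]⟩
t=13: ⟨C=-1; E=∅; K=[addL(1) :: subR :: subL(-14)]⟩
t=14: ⟨C=(-3 + -1); E=∅; K=[subL(0) :: subL(-14)]⟩
t=15: ⟨C=-3; E=∅; K=[addR :: subL(0) :: subL(-14)]⟩
t=16: ⟨C=-1; E=∅; K=[addL(-3) :: subL(0) :: subL(-14)]⟩
→ final value -18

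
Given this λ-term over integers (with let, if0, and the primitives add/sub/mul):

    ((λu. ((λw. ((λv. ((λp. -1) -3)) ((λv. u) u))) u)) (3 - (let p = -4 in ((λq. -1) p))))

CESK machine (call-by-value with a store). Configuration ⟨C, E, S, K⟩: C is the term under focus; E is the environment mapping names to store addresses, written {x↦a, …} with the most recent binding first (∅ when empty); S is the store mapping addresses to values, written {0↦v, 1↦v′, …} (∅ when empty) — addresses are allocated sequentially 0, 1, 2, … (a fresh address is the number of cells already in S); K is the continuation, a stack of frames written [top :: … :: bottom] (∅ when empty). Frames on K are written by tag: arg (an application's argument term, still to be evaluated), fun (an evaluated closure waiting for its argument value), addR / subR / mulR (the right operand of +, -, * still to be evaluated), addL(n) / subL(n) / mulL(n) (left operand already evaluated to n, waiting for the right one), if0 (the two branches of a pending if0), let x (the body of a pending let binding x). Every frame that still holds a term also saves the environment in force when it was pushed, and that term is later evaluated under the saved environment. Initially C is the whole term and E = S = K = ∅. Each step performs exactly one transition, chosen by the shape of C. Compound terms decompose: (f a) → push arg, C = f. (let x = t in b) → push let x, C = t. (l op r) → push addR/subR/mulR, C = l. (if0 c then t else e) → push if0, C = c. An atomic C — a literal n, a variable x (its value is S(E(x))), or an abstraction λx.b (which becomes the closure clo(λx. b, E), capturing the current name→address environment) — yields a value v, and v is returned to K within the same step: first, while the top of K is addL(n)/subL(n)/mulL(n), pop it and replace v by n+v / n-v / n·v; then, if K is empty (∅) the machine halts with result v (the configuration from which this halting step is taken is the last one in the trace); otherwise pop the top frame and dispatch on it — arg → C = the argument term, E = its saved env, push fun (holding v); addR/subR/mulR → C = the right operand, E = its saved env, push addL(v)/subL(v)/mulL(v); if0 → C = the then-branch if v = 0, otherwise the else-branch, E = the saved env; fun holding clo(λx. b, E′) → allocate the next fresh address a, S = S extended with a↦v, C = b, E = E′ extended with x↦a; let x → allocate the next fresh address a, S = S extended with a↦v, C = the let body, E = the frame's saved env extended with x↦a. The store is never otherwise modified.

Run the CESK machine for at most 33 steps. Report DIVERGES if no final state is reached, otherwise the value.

0. ⟨C=((λu. ((λw. ((λv. ((λp. -1) -3)) ((λv. u) u))) u)) (3 - (let p = -4 in ((λq. -1) p)))); E=∅; S=∅; K=∅⟩
1. ⟨C=(λu. ((λw. ((λv. ((λp. -1) -3)) ((λv. u) u))) u)); E=∅; S=∅; K=[arg]⟩
2. ⟨C=(3 - (let p = -4 in ((λq. -1) p))); E=∅; S=∅; K=[fun]⟩
3. ⟨C=3; E=∅; S=∅; K=[subR :: fun]⟩
4. ⟨C=(let p = -4 in ((λq. -1) p)); E=∅; S=∅; K=[subL(3) :: fun]⟩
5. ⟨C=-4; E=∅; S=∅; K=[let p :: subL(3) :: fun]⟩
6. ⟨C=((λq. -1) p); E={p↦0}; S={0↦-4}; K=[subL(3) :: fun]⟩
7. ⟨C=(λq. -1); E={p↦0}; S={0↦-4}; K=[arg :: subL(3) :: fun]⟩
8. ⟨C=p; E={p↦0}; S={0↦-4}; K=[fun :: subL(3) :: fun]⟩
9. ⟨C=-1; E={q↦1, p↦0}; S={0↦-4, 1↦-4}; K=[subL(3) :: fun]⟩
10. ⟨C=((λw. ((λv. ((λp. -1) -3)) ((λv. u) u))) u); E={u↦2}; S={0↦-4, 1↦-4, 2↦4}; K=∅⟩
11. ⟨C=(λw. ((λv. ((λp. -1) -3)) ((λv. u) u))); E={u↦2}; S={0↦-4, 1↦-4, 2↦4}; K=[arg]⟩
12. ⟨C=u; E={u↦2}; S={0↦-4, 1↦-4, 2↦4}; K=[fun]⟩
13. ⟨C=((λv. ((λp. -1) -3)) ((λv. u) u)); E={w↦3, u↦2}; S={0↦-4, 1↦-4, 2↦4, 3↦4}; K=∅⟩
14. ⟨C=(λv. ((λp. -1) -3)); E={w↦3, u↦2}; S={0↦-4, 1↦-4, 2↦4, 3↦4}; K=[arg]⟩
15. ⟨C=((λv. u) u); E={w↦3, u↦2}; S={0↦-4, 1↦-4, 2↦4, 3↦4}; K=[fun]⟩
16. ⟨C=(λv. u); E={w↦3, u↦2}; S={0↦-4, 1↦-4, 2↦4, 3↦4}; K=[arg :: fun]⟩
17. ⟨C=u; E={w↦3, u↦2}; S={0↦-4, 1↦-4, 2↦4, 3↦4}; K=[fun :: fun]⟩
18. ⟨C=u; E={v↦4, w↦3, u↦2}; S={0↦-4, 1↦-4, 2↦4, 3↦4, 4↦4}; K=[fun]⟩
19. ⟨C=((λp. -1) -3); E={v↦5, w↦3, u↦2}; S={0↦-4, 1↦-4, 2↦4, 3↦4, 4↦4, 5↦4}; K=∅⟩
20. ⟨C=(λp. -1); E={v↦5, w↦3, u↦2}; S={0↦-4, 1↦-4, 2↦4, 3↦4, 4↦4, 5↦4}; K=[arg]⟩
21. ⟨C=-3; E={v↦5, w↦3, u↦2}; S={0↦-4, 1↦-4, 2↦4, 3↦4, 4↦4, 5↦4}; K=[fun]⟩
22. ⟨C=-1; E={p↦6, v↦5, w↦3, u↦2}; S={0↦-4, 1↦-4, 2↦4, 3↦4, 4↦4, 5↦4, 6↦-3}; K=∅⟩
→ final value -1

Answer: -1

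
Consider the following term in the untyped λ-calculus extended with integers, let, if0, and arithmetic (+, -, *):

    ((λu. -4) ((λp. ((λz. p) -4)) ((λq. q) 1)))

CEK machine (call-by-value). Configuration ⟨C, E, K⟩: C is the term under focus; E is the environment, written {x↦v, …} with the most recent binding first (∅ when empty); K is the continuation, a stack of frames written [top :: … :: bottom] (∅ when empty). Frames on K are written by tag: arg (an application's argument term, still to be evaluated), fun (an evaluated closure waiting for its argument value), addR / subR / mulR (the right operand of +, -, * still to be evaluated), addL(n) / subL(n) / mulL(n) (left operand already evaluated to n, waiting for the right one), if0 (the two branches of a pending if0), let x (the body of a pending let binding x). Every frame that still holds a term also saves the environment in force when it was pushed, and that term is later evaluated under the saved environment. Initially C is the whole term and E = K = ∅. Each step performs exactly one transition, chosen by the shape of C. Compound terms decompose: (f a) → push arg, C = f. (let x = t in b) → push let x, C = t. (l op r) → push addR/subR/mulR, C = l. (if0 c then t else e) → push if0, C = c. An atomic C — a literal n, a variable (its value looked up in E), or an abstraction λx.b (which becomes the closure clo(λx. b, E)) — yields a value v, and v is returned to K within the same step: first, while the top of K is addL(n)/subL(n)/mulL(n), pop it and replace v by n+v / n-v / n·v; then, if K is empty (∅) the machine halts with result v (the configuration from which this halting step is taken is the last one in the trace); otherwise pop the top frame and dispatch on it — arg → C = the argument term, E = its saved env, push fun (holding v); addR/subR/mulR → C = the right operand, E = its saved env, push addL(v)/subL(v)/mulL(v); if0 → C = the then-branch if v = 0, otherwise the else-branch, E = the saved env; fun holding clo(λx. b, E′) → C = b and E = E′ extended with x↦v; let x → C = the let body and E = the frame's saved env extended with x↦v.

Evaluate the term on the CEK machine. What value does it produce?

Answer: -4

Execution trace:
step 0: [C=((λu. -4) ((λp. ((λz. p) -4)) ((λq. q) 1))) | E=∅ | K=∅]
step 1: [C=(λu. -4) | E=∅ | K=[arg]]
step 2: [C=((λp. ((λz. p) -4)) ((λq. q) 1)) | E=∅ | K=[fun]]
step 3: [C=(λp. ((λz. p) -4)) | E=∅ | K=[arg :: fun]]
step 4: [C=((λq. q) 1) | E=∅ | K=[fun :: fun]]
step 5: [C=(λq. q) | E=∅ | K=[arg :: fun :: fun]]
step 6: [C=1 | E=∅ | K=[fun :: fun :: fun]]
step 7: [C=q | E={q↦1} | K=[fun :: fun]]
step 8: [C=((λz. p) -4) | E={p↦1} | K=[fun]]
step 9: [C=(λz. p) | E={p↦1} | K=[arg :: fun]]
step 10: [C=-4 | E={p↦1} | K=[fun :: fun]]
step 11: [C=p | E={z↦-4, p↦1} | K=[fun]]
step 12: [C=-4 | E={u↦1} | K=∅]
→ final value -4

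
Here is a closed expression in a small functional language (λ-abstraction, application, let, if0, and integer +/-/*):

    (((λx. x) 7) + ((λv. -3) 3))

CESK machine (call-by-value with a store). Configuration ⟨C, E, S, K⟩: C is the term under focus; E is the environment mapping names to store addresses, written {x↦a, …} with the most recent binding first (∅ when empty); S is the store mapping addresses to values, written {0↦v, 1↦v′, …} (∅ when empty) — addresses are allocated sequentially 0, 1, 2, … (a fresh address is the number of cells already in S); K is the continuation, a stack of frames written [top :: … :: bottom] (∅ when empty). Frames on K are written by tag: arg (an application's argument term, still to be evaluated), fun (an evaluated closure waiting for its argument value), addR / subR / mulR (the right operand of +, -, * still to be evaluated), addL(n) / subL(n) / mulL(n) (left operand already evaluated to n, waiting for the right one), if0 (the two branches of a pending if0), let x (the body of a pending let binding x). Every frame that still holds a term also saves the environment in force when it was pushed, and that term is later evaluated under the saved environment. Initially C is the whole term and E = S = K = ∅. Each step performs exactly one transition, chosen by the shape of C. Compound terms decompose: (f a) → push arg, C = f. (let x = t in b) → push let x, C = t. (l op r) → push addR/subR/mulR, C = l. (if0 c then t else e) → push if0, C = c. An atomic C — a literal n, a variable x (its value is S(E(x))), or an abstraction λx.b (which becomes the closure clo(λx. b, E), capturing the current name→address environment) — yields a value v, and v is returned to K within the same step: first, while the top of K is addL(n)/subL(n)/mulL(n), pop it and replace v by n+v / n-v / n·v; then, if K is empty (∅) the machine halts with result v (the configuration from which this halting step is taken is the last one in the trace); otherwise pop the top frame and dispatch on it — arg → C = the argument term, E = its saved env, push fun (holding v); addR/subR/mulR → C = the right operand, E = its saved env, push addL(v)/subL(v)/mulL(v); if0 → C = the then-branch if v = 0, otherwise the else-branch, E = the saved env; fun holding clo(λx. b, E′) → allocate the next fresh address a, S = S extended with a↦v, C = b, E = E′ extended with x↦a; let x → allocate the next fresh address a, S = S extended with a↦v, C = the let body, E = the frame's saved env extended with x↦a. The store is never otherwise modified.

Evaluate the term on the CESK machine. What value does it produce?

0. <C=(((λx. x) 7) + ((λv. -3) 3)), E=∅, S=∅, K=∅>
1. <C=((λx. x) 7), E=∅, S=∅, K=[addR]>
2. <C=(λx. x), E=∅, S=∅, K=[arg :: addR]>
3. <C=7, E=∅, S=∅, K=[fun :: addR]>
4. <C=x, E={x↦0}, S={0↦7}, K=[addR]>
5. <C=((λv. -3) 3), E=∅, S={0↦7}, K=[addL(7)]>
6. <C=(λv. -3), E=∅, S={0↦7}, K=[arg :: addL(7)]>
7. <C=3, E=∅, S={0↦7}, K=[fun :: addL(7)]>
8. <C=-3, E={v↦1}, S={0↦7, 1↦3}, K=[addL(7)]>
→ final value 4

Answer: 4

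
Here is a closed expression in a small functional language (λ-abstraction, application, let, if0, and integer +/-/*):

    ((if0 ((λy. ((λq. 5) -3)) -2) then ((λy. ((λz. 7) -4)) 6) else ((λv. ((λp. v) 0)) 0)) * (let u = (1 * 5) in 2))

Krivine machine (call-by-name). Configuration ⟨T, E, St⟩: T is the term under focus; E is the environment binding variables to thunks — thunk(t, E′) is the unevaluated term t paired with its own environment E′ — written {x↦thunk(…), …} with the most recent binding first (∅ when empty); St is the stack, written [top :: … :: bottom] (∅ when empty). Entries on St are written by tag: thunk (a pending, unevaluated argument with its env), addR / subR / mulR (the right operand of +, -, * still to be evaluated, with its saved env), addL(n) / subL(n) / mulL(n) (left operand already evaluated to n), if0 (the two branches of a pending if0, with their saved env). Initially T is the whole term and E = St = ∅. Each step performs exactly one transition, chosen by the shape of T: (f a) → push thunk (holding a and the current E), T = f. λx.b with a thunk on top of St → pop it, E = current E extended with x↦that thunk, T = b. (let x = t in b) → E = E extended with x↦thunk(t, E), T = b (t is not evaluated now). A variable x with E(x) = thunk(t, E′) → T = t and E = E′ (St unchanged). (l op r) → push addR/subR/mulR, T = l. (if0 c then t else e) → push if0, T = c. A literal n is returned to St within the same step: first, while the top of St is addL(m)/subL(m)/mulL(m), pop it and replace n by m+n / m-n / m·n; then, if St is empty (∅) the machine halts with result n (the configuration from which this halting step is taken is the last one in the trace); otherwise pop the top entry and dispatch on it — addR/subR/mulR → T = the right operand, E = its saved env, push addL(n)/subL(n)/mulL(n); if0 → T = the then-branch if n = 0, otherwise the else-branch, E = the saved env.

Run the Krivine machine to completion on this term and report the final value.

Answer: 0

Derivation:
0. <T=((if0 ((λy. ((λq. 5) -3)) -2) then ((λy. ((λz. 7) -4)) 6) else ((λv. ((λp. v) 0)) 0)) * (let u = (1 * 5) in 2)), E=∅, St=∅>
1. <T=(if0 ((λy. ((λq. 5) -3)) -2) then ((λy. ((λz. 7) -4)) 6) else ((λv. ((λp. v) 0)) 0)), E=∅, St=[mulR]>
2. <T=((λy. ((λq. 5) -3)) -2), E=∅, St=[if0 :: mulR]>
3. <T=(λy. ((λq. 5) -3)), E=∅, St=[thunk :: if0 :: mulR]>
4. <T=((λq. 5) -3), E={y↦thunk(-2, ∅)}, St=[if0 :: mulR]>
5. <T=(λq. 5), E={y↦thunk(-2, ∅)}, St=[thunk :: if0 :: mulR]>
6. <T=5, E={q↦thunk(-3, {y↦thunk(-2, ∅)}), y↦thunk(-2, ∅)}, St=[if0 :: mulR]>
7. <T=((λv. ((λp. v) 0)) 0), E=∅, St=[mulR]>
8. <T=(λv. ((λp. v) 0)), E=∅, St=[thunk :: mulR]>
9. <T=((λp. v) 0), E={v↦thunk(0, ∅)}, St=[mulR]>
10. <T=(λp. v), E={v↦thunk(0, ∅)}, St=[thunk :: mulR]>
11. <T=v, E={p↦thunk(0, {v↦thunk(0, ∅)}), v↦thunk(0, ∅)}, St=[mulR]>
12. <T=0, E=∅, St=[mulR]>
13. <T=(let u = (1 * 5) in 2), E=∅, St=[mulL(0)]>
14. <T=2, E={u↦thunk((1 * 5), ∅)}, St=[mulL(0)]>
→ final value 0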